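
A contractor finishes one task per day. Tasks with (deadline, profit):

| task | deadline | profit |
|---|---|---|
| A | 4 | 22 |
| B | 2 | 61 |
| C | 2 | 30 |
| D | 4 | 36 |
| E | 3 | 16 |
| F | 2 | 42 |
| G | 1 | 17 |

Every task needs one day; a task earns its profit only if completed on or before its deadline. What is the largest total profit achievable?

Profit order: B=61 F=42 D=36 C=30 A=22 G=17 E=16
Assign: B→slot 2, F→slot 1, D→slot 4, C skipped, A→slot 3, G skipped, E skipped.
Slots: [1:F] [2:B] [3:A] [4:D]
Profit = 42 + 61 + 22 + 36 = 161

161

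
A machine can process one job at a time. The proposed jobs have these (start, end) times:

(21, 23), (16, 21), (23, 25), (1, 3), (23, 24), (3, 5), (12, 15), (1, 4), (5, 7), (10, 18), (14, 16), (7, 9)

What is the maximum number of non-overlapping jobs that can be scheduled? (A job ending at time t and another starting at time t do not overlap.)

Order by finish time; keep every interval that doesn't clash with the previous kept one.
Sorted by end: (1,3)  (1,4)  (3,5)  (5,7)  (7,9)  (12,15)  (14,16)  (10,18)  (16,21)  (21,23)  (23,24)  (23,25)
take (1,3); take (3,5); take (5,7); take (7,9); take (12,15); take (16,21); take (21,23); take (23,24); skip (23,25).
Selected 8 jobs.

8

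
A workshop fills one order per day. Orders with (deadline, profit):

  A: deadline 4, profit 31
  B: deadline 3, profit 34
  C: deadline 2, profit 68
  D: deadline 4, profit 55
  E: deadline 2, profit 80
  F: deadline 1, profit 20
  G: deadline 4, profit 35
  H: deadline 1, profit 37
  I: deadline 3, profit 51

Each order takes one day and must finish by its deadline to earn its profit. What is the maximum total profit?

254

Sort by profit descending; place each in the latest free slot ≤ its deadline.
Profit order: E=80 C=68 D=55 I=51 H=37 G=35 B=34 A=31 F=20
Assign: E→slot 2, C→slot 1, D→slot 4, I→slot 3, H skipped, G skipped, B skipped, A skipped, F skipped.
Slots: [1:C] [2:E] [3:I] [4:D]
Profit = 68 + 80 + 51 + 55 = 254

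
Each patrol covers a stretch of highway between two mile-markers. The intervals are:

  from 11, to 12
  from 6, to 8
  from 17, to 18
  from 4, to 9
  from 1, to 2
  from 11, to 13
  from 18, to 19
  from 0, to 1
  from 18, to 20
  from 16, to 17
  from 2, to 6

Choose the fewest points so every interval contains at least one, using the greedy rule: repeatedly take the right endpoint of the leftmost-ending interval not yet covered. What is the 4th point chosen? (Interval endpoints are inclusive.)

Sorted: [0,1] [1,2] [2,6] [6,8] [4,9] [11,12] [11,13] [16,17] [17,18] [18,19] [18,20]
{[0,1],[1,2]} hit by 1; {[2,6],[6,8],[4,9]} hit by 6; {[11,12],[11,13]} hit by 12; {[16,17],[17,18]} hit by 17; {[18,19],[18,20]} hit by 19.
Points: 1, 6, 12, 17, 19 (5 total).

17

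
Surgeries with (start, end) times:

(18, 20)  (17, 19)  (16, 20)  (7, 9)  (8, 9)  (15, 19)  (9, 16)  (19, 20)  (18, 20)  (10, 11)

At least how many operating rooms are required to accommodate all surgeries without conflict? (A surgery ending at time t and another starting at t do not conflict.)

5

Count concurrent intervals with a sweep; the peak is the room count.
starts: [7, 8, 9, 10, 15, 16, 17, 18, 18, 19]
ends:   [9, 9, 11, 16, 19, 19, 20, 20, 20, 20]
s7→1 s8→2 e9→1 e9→0 s9→1 s10→2 e11→1 s15→2 e16→1 s16→2 s17→3 s18→4 s18→5  — peak 5.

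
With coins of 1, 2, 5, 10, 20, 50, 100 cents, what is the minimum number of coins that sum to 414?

Use the largest denomination that fits, subtract, and repeat.
414 = 4×100 + 1×10 + 2×2
Total coins = 4 + 1 + 2 = 7

7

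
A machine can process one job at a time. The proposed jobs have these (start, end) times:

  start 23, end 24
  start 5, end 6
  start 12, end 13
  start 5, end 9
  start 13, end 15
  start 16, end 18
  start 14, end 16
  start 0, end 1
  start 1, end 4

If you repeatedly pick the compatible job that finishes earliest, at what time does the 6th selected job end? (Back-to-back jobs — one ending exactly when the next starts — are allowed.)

18

Sorted by end: (0,1)  (1,4)  (5,6)  (5,9)  (12,13)  (13,15)  (14,16)  (16,18)  (23,24)
take (0,1); take (1,4); take (5,6); take (12,13); take (13,15); take (16,18); take (23,24).
Selected: (0,1) (1,4) (5,6) (12,13) (13,15) (16,18) (23,24)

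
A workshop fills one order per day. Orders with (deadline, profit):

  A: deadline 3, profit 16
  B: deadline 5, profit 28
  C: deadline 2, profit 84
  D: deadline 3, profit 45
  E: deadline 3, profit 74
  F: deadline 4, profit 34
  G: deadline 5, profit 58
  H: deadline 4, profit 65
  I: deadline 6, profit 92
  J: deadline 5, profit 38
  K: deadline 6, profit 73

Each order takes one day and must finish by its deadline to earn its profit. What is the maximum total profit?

Take jobs in profit order; each goes to the latest open slot no later than its deadline.
By profit: I(d6,92), C(d2,84), E(d3,74), K(d6,73), H(d4,65), G(d5,58), D(d3,45), J(d5,38), F(d4,34), B(d5,28), A(d3,16)
I→slot 6; C→slot 2; E→slot 3; K→slot 5; H→slot 4; G→slot 1; D skipped; J skipped; F skipped; B skipped; A skipped.
Profit = 58 + 84 + 74 + 65 + 73 + 92 = 446

446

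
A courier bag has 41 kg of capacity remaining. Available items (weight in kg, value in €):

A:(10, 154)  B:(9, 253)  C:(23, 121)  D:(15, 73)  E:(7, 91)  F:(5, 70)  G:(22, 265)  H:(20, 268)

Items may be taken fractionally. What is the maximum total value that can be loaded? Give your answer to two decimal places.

Sort by value per unit weight and fill in that order.
Ratios (sorted): B 28.11, A 15.40, F 14.00, H 13.40, E 13.00, G 12.05, C 5.26, D 4.87
take B (9 @ 253); take A (10 @ 154); take F (5 @ 70); take 17/20 of H → 227.80. Capacity used 41/41.
Total value = 704.80

704.80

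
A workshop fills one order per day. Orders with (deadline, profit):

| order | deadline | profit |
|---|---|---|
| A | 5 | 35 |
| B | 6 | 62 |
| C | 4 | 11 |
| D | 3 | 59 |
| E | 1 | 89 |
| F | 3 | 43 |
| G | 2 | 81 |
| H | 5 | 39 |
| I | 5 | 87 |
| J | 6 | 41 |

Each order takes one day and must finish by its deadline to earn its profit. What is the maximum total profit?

Sort by profit descending; place each in the latest free slot ≤ its deadline.
By profit: E(d1,89), I(d5,87), G(d2,81), B(d6,62), D(d3,59), F(d3,43), J(d6,41), H(d5,39), A(d5,35), C(d4,11)
E→slot 1; I→slot 5; G→slot 2; B→slot 6; D→slot 3; F skipped; J→slot 4; H skipped; A skipped; C skipped.
Profit = 89 + 81 + 59 + 41 + 87 + 62 = 419

419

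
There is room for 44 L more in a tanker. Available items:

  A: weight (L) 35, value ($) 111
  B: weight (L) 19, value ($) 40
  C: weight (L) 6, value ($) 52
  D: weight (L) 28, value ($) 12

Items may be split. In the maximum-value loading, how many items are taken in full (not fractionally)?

Sort by value per unit weight and fill in that order.
Ratios (sorted): C 8.67, A 3.17, B 2.11, D 0.43
take C (6 @ 52); take A (35 @ 111); take 3/19 of B → 6.32. Capacity used 44/44.
2 item(s) taken whole; one partial (take 3/19 of B).

2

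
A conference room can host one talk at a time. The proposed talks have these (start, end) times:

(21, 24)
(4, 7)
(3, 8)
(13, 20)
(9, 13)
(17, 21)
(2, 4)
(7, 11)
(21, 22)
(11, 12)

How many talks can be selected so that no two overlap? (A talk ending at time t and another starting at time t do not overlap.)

6

Sort by end time and greedily take each interval whose start is ≥ the last chosen end.
By end time: (2,4), (4,7), (3,8), (7,11), (11,12), (9,13), (13,20), (17,21), (21,22), (21,24).
Pick (2,4); next start ≥ 4 → (4,7); next start ≥ 7 → (7,11); next start ≥ 11 → (11,12); next start ≥ 12 → (13,20); next start ≥ 20 → (21,22).
Selected 6 talks.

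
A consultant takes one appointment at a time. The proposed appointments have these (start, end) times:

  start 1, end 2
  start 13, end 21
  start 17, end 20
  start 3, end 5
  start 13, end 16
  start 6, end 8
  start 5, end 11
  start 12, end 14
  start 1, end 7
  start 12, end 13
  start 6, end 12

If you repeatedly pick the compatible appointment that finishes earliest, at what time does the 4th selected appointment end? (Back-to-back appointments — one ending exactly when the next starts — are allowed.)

13

Greedy by earliest finish: after sorting by end time, pick each interval compatible with the last pick.
Sorted by end: (1,2)  (3,5)  (1,7)  (6,8)  (5,11)  (6,12)  (12,13)  (12,14)  (13,16)  (17,20)  (13,21)
take (1,2); take (3,5); take (6,8); skip (5,11); take (12,13); take (13,16); take (17,20).
Selected: (1,2) (3,5) (6,8) (12,13) (13,16) (17,20)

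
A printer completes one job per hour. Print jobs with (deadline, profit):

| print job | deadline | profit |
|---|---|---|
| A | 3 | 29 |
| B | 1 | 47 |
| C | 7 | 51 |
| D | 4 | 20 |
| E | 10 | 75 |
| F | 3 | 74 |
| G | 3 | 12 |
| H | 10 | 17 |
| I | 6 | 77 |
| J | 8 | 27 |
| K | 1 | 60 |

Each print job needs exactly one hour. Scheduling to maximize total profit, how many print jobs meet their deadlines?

9

Sort by profit descending; place each in the latest free slot ≤ its deadline.
Profit order: I=77 E=75 F=74 K=60 C=51 B=47 A=29 J=27 D=20 H=17 G=12
Assign: I→slot 6, E→slot 10, F→slot 3, K→slot 1, C→slot 7, B skipped, A→slot 2, J→slot 8, D→slot 4, H→slot 9, G skipped.
Slots: [1:K] [2:A] [3:F] [4:D] [6:I] [7:C] [8:J] [9:H] [10:E]
9 of 11 scheduled.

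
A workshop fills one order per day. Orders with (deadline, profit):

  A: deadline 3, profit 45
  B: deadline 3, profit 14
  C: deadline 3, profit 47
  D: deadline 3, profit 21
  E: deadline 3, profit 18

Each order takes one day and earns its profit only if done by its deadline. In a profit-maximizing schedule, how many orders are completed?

3

By profit: C(d3,47), A(d3,45), D(d3,21), E(d3,18), B(d3,14)
C→slot 3; A→slot 2; D→slot 1; E skipped; B skipped.
3 of 5 scheduled.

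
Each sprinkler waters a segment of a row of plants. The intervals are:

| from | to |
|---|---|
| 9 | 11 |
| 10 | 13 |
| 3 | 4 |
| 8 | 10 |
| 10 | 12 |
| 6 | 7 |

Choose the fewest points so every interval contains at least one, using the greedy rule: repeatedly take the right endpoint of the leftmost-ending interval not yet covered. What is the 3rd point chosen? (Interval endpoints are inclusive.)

Process intervals by earliest right end; each time one isn't hit yet, stab at its right endpoint.
Sorted: [3,4] [6,7] [8,10] [9,11] [10,12] [10,13]
{[3,4]} hit by 4; {[6,7]} hit by 7; {[8,10],[9,11],[10,12],[10,13]} hit by 10.
Points: 4, 7, 10 (3 total).

10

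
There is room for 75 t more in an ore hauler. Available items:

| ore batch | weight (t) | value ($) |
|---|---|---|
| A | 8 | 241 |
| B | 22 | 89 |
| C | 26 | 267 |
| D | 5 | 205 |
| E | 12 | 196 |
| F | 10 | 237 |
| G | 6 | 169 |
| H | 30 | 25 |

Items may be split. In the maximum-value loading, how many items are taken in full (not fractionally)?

6

Sort by value per unit weight and fill in that order.
Order: D (205/5=41.00) > A (241/8=30.12) > G (169/6=28.17) > F (237/10=23.70) > E (196/12=16.33) > C (267/26=10.27) > B (89/22=4.05) > H (25/30=0.83)
Fill: take D (5 @ 205) → take A (8 @ 241) → take G (6 @ 169) → take F (10 @ 237) → take E (12 @ 196) → take C (26 @ 267) → take 8/22 of B → 32.36; 75/75 used.
6 item(s) taken whole; one partial (take 8/22 of B).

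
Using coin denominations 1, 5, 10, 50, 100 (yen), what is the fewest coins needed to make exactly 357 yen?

7

357 = 3×100 + 1×50 + 1×5 + 2×1
Total coins = 3 + 1 + 1 + 2 = 7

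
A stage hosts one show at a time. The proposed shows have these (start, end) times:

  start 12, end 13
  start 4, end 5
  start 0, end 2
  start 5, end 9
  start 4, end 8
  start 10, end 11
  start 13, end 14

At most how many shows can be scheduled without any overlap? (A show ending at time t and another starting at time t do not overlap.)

6

Sort by end time and greedily take each interval whose start is ≥ the last chosen end.
By end time: (0,2), (4,5), (4,8), (5,9), (10,11), (12,13), (13,14).
Pick (0,2); next start ≥ 2 → (4,5); next start ≥ 5 → (5,9); next start ≥ 9 → (10,11); next start ≥ 11 → (12,13); next start ≥ 13 → (13,14).
Selected 6 shows.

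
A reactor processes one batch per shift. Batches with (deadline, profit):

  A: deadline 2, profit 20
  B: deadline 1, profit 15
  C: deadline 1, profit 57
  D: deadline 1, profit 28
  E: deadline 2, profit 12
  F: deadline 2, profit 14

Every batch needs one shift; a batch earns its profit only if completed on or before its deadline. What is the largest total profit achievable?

77

Sort by profit descending; place each in the latest free slot ≤ its deadline.
Profit order: C=57 D=28 A=20 B=15 F=14 E=12
Assign: C→slot 1, D skipped, A→slot 2, B skipped, F skipped, E skipped.
Slots: [1:C] [2:A]
Profit = 57 + 20 = 77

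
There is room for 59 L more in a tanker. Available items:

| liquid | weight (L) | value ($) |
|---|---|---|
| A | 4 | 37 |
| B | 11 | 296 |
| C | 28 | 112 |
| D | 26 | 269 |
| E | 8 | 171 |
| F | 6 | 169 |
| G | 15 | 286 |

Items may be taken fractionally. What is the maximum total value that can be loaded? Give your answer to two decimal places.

1118.58

Greedy by value/weight ratio, highest first.
Order: F (169/6=28.17) > B (296/11=26.91) > E (171/8=21.38) > G (286/15=19.07) > D (269/26=10.35) > A (37/4=9.25) > C (112/28=4.00)
Fill: take F (6 @ 169) → take B (11 @ 296) → take E (8 @ 171) → take G (15 @ 286) → take 19/26 of D → 196.58; 59/59 used.
Total value = 1118.58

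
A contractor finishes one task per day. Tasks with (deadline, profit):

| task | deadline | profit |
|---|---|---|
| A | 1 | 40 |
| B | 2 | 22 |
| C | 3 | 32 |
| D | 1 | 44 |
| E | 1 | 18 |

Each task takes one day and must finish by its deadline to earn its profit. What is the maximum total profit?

98

Profit order: D=44 A=40 C=32 B=22 E=18
Assign: D→slot 1, A skipped, C→slot 3, B→slot 2, E skipped.
Slots: [1:D] [2:B] [3:C]
Profit = 44 + 22 + 32 = 98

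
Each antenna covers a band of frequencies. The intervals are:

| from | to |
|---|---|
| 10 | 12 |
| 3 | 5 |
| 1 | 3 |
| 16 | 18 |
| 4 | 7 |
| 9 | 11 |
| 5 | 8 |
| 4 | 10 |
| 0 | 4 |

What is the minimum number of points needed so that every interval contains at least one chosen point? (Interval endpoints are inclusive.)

4

Sort by right endpoint; whenever an interval is uncovered, place a point at its right end.
Sorted: [1,3] [0,4] [3,5] [4,7] [5,8] [4,10] [9,11] [10,12] [16,18]
{[1,3],[0,4],[3,5]} hit by 3; {[4,7],[5,8],[4,10]} hit by 7; {[9,11],[10,12]} hit by 11; {[16,18]} hit by 18.
Points: 3, 7, 11, 18 (4 total).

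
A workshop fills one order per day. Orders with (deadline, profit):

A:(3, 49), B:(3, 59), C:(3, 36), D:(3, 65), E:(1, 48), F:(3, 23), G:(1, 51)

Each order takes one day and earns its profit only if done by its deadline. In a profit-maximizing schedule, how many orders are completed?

3

Take jobs in profit order; each goes to the latest open slot no later than its deadline.
Profit order: D=65 B=59 G=51 A=49 E=48 C=36 F=23
Assign: D→slot 3, B→slot 2, G→slot 1, A skipped, E skipped, C skipped, F skipped.
Slots: [1:G] [2:B] [3:D]
3 of 7 scheduled.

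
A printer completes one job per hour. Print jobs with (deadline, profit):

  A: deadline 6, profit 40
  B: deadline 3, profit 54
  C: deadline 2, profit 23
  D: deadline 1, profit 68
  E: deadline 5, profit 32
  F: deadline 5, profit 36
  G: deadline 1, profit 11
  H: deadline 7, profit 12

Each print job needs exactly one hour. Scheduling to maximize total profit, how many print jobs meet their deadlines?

By profit: D(d1,68), B(d3,54), A(d6,40), F(d5,36), E(d5,32), C(d2,23), H(d7,12), G(d1,11)
D→slot 1; B→slot 3; A→slot 6; F→slot 5; E→slot 4; C→slot 2; H→slot 7; G skipped.
7 of 8 scheduled.

7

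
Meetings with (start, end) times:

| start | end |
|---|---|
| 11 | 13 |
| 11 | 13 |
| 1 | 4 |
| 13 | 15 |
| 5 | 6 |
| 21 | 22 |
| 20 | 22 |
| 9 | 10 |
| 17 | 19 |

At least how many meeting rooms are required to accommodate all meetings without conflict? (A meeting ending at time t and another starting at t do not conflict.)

starts: [1, 5, 9, 11, 11, 13, 17, 20, 21]
ends:   [4, 6, 10, 13, 13, 15, 19, 22, 22]
s1→1 e4→0 s5→1 e6→0 s9→1 e10→0 s11→1 s11→2  — peak 2.

2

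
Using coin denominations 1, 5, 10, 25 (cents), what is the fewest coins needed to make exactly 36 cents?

3

36 = 1×25 + 1×10 + 1×1
Total coins = 1 + 1 + 1 = 3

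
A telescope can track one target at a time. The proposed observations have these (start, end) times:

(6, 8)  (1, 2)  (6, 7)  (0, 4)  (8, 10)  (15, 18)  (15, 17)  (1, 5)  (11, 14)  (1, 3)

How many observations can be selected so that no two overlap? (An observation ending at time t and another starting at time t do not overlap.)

Order by finish time; keep every interval that doesn't clash with the previous kept one.
By end time: (1,2), (1,3), (0,4), (1,5), (6,7), (6,8), (8,10), (11,14), (15,17), (15,18).
Pick (1,2); next start ≥ 2 → (6,7); next start ≥ 7 → (8,10); next start ≥ 10 → (11,14); next start ≥ 14 → (15,17).
Selected 5 observations.

5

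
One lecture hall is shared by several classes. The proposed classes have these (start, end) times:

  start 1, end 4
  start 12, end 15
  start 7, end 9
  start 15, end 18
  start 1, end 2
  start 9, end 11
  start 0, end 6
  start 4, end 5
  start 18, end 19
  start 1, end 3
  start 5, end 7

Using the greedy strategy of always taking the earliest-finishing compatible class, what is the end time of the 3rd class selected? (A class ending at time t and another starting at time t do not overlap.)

By end time: (1,2), (1,3), (1,4), (4,5), (0,6), (5,7), (7,9), (9,11), (12,15), (15,18), (18,19).
Pick (1,2); next start ≥ 2 → (4,5); next start ≥ 5 → (5,7); next start ≥ 7 → (7,9); next start ≥ 9 → (9,11); next start ≥ 11 → (12,15); next start ≥ 15 → (15,18); next start ≥ 18 → (18,19).
Selected: (1,2) (4,5) (5,7) (7,9) (9,11) (12,15) (15,18) (18,19)

7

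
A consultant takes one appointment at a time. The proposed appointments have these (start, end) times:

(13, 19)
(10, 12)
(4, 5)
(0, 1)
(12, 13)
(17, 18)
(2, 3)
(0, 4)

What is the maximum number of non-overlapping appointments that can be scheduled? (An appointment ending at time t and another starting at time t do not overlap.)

Sort by end time and greedily take each interval whose start is ≥ the last chosen end.
By end time: (0,1), (2,3), (0,4), (4,5), (10,12), (12,13), (17,18), (13,19).
Pick (0,1); next start ≥ 1 → (2,3); next start ≥ 3 → (4,5); next start ≥ 5 → (10,12); next start ≥ 12 → (12,13); next start ≥ 13 → (17,18).
Selected 6 appointments.

6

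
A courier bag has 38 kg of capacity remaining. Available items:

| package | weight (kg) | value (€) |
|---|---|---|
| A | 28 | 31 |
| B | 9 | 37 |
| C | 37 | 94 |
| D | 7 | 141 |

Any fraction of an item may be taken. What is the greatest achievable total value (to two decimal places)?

233.89

Order: D (141/7=20.14) > B (37/9=4.11) > C (94/37=2.54) > A (31/28=1.11)
Fill: take D (7 @ 141) → take B (9 @ 37) → take 22/37 of C → 55.89; 38/38 used.
Total value = 233.89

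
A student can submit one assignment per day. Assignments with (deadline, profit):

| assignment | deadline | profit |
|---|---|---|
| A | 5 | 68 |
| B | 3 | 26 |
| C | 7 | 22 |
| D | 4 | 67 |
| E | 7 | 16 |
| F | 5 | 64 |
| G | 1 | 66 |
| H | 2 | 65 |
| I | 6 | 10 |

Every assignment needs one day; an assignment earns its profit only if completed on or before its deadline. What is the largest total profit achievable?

Sort by profit descending; place each in the latest free slot ≤ its deadline.
Profit order: A=68 D=67 G=66 H=65 F=64 B=26 C=22 E=16 I=10
Assign: A→slot 5, D→slot 4, G→slot 1, H→slot 2, F→slot 3, B skipped, C→slot 7, E→slot 6, I skipped.
Slots: [1:G] [2:H] [3:F] [4:D] [5:A] [6:E] [7:C]
Profit = 66 + 65 + 64 + 67 + 68 + 16 + 22 = 368

368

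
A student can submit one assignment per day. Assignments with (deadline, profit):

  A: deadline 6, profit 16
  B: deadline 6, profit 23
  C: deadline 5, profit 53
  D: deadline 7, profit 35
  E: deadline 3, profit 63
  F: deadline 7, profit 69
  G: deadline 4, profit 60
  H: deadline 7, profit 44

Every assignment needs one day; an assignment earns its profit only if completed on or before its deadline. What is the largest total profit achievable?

By profit: F(d7,69), E(d3,63), G(d4,60), C(d5,53), H(d7,44), D(d7,35), B(d6,23), A(d6,16)
F→slot 7; E→slot 3; G→slot 4; C→slot 5; H→slot 6; D→slot 2; B→slot 1; A skipped.
Profit = 23 + 35 + 63 + 60 + 53 + 44 + 69 = 347

347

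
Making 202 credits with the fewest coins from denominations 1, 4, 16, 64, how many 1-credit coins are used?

202 − 3×64→10 − 2×4→2 − 2×1→0
Count of 1: 2

2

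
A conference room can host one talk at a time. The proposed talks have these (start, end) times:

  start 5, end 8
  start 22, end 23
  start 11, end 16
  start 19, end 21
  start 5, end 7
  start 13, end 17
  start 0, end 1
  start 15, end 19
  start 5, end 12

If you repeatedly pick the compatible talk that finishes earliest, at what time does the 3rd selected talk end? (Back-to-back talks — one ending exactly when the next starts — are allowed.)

By end time: (0,1), (5,7), (5,8), (5,12), (11,16), (13,17), (15,19), (19,21), (22,23).
Pick (0,1); next start ≥ 1 → (5,7); next start ≥ 7 → (11,16); next start ≥ 16 → (19,21); next start ≥ 21 → (22,23).
Selected: (0,1) (5,7) (11,16) (19,21) (22,23)

16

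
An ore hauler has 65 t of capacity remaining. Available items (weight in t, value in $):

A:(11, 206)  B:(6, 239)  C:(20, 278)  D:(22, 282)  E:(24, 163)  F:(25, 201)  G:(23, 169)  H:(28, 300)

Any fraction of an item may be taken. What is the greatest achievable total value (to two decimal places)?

Sort by value per unit weight and fill in that order.
Order: B (239/6=39.83) > A (206/11=18.73) > C (278/20=13.90) > D (282/22=12.82) > H (300/28=10.71) > F (201/25=8.04) > G (169/23=7.35) > E (163/24=6.79)
Fill: take B (6 @ 239) → take A (11 @ 206) → take C (20 @ 278) → take D (22 @ 282) → take 6/28 of H → 64.29; 65/65 used.
Total value = 1069.29

1069.29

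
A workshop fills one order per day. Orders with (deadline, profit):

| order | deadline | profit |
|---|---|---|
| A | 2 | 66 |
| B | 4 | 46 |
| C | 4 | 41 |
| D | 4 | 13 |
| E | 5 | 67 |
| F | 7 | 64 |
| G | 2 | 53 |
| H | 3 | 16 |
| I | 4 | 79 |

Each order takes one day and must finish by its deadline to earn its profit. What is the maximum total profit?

By profit: I(d4,79), E(d5,67), A(d2,66), F(d7,64), G(d2,53), B(d4,46), C(d4,41), H(d3,16), D(d4,13)
I→slot 4; E→slot 5; A→slot 2; F→slot 7; G→slot 1; B→slot 3; C skipped; H skipped; D skipped.
Profit = 53 + 66 + 46 + 79 + 67 + 64 = 375

375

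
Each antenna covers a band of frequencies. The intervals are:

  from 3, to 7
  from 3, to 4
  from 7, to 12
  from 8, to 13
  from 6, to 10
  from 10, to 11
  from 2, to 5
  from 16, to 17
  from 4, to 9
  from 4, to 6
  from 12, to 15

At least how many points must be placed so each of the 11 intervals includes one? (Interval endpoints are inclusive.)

4

Sort by right endpoint; whenever an interval is uncovered, place a point at its right end.
By right end: [3,4]  [2,5]  [4,6]  [3,7]  [4,9]  [6,10]  [10,11]  [7,12]  [8,13]  [12,15]  [16,17]
[3,4] uncovered → point at 4; [6,10] uncovered → point at 10; [12,15] uncovered → point at 15; [16,17] uncovered → point at 17.
Points: 4, 10, 15, 17 (4 total).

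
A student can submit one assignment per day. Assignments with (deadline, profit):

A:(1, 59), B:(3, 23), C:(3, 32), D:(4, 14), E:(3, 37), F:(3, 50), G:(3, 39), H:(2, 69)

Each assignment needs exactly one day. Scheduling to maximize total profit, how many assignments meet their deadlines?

4

Sort by profit descending; place each in the latest free slot ≤ its deadline.
Profit order: H=69 A=59 F=50 G=39 E=37 C=32 B=23 D=14
Assign: H→slot 2, A→slot 1, F→slot 3, G skipped, E skipped, C skipped, B skipped, D→slot 4.
Slots: [1:A] [2:H] [3:F] [4:D]
4 of 8 scheduled.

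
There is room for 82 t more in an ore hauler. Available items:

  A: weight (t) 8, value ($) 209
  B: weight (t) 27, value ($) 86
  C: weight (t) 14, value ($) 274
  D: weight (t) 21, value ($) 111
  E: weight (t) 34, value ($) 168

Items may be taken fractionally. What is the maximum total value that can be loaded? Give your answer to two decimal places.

Sort by value per unit weight and fill in that order.
Order: A (209/8=26.12) > C (274/14=19.57) > D (111/21=5.29) > E (168/34=4.94) > B (86/27=3.19)
Fill: take A (8 @ 209) → take C (14 @ 274) → take D (21 @ 111) → take E (34 @ 168) → take 5/27 of B → 15.93; 82/82 used.
Total value = 777.93

777.93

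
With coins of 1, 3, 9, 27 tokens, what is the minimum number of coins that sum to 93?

5

Use the largest denomination that fits, subtract, and repeat.
93 − 3×27→12 − 1×9→3 − 1×3→0
Total coins = 3 + 1 + 1 = 5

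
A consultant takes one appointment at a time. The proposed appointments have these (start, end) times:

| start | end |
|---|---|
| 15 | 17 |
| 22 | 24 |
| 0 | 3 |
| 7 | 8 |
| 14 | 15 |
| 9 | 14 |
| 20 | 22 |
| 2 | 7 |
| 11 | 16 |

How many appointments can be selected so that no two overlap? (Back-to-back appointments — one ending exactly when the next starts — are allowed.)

Greedy by earliest finish: after sorting by end time, pick each interval compatible with the last pick.
By end time: (0,3), (2,7), (7,8), (9,14), (14,15), (11,16), (15,17), (20,22), (22,24).
Pick (0,3); next start ≥ 3 → (7,8); next start ≥ 8 → (9,14); next start ≥ 14 → (14,15); next start ≥ 15 → (15,17); next start ≥ 17 → (20,22); next start ≥ 22 → (22,24).
Selected 7 appointments.

7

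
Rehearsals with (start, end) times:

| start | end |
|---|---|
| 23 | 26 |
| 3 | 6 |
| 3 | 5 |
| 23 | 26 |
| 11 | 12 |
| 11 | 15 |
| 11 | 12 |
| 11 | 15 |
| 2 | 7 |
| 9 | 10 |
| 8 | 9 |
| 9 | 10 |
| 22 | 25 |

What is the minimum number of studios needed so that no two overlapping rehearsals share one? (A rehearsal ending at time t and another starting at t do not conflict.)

Events (time:±→running): 2:+→1 3:+→2 3:+→3 5:-→2 6:-→1 7:-→0 8:+→1 9:-→0 9:+→1 9:+→2 10:-→1 10:-→0 11:+→1 11:+→2 11:+→3 11:+→4 … peak 4.

4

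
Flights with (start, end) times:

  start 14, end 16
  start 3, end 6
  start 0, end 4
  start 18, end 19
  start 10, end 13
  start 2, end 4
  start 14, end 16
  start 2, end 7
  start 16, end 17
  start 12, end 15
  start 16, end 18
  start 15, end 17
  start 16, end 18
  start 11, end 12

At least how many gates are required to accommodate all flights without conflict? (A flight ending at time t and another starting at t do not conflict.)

4

The answer is the maximum number of intervals overlapping at any instant.
starts: [0, 2, 2, 3, 10, 11, 12, 14, 14, 15, 16, 16, 16, 18]
ends:   [4, 4, 6, 7, 12, 13, 15, 16, 16, 17, 17, 18, 18, 19]
s0→1 s2→2 s2→3 s3→4  — peak 4.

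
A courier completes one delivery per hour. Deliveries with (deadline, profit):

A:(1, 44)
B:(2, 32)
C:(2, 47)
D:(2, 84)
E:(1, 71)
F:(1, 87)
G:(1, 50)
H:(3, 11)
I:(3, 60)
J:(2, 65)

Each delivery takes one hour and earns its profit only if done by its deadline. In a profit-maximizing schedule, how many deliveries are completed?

Take jobs in profit order; each goes to the latest open slot no later than its deadline.
Profit order: F=87 D=84 E=71 J=65 I=60 G=50 C=47 A=44 B=32 H=11
Assign: F→slot 1, D→slot 2, E skipped, J skipped, I→slot 3, G skipped, C skipped, A skipped, B skipped, H skipped.
Slots: [1:F] [2:D] [3:I]
3 of 10 scheduled.

3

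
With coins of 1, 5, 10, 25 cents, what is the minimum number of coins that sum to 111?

6

Greedy: take as many of the largest coin as possible, then repeat with the remainder.
111 = 4×25 + 1×10 + 1×1
Total coins = 4 + 1 + 1 = 6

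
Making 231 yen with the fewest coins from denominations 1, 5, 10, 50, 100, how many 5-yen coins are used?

Use the largest denomination that fits, subtract, and repeat.
231 = 2×100 + 3×10 + 1×1
Count of 5: 0

0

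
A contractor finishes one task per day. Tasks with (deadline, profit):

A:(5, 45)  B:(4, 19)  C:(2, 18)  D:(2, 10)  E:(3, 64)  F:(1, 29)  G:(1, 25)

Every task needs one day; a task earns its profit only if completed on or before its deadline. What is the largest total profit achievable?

Take jobs in profit order; each goes to the latest open slot no later than its deadline.
Profit order: E=64 A=45 F=29 G=25 B=19 C=18 D=10
Assign: E→slot 3, A→slot 5, F→slot 1, G skipped, B→slot 4, C→slot 2, D skipped.
Slots: [1:F] [2:C] [3:E] [4:B] [5:A]
Profit = 29 + 18 + 64 + 19 + 45 = 175

175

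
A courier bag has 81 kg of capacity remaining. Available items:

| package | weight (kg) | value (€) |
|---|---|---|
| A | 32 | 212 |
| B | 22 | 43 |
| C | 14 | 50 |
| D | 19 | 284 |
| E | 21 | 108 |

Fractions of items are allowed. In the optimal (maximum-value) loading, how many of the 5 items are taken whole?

3

Greedy by value/weight ratio, highest first.
Order: D (284/19=14.95) > A (212/32=6.62) > E (108/21=5.14) > C (50/14=3.57) > B (43/22=1.95)
Fill: take D (19 @ 284) → take A (32 @ 212) → take E (21 @ 108) → take 9/14 of C → 32.14; 81/81 used.
3 item(s) taken whole; one partial (take 9/14 of C).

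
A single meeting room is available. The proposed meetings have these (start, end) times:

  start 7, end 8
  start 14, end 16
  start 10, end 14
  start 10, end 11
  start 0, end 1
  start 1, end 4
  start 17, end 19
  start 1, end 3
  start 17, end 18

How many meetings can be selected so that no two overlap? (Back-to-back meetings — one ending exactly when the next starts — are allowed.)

6

By end time: (0,1), (1,3), (1,4), (7,8), (10,11), (10,14), (14,16), (17,18), (17,19).
Pick (0,1); next start ≥ 1 → (1,3); next start ≥ 3 → (7,8); next start ≥ 8 → (10,11); next start ≥ 11 → (14,16); next start ≥ 16 → (17,18).
Selected 6 meetings.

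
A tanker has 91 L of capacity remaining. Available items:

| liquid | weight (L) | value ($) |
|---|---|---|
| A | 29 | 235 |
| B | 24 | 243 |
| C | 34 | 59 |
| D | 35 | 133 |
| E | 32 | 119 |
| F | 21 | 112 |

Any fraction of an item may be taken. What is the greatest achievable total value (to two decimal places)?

Sort by value per unit weight and fill in that order.
Ratios (sorted): B 10.12, A 8.10, F 5.33, D 3.80, E 3.72, C 1.74
take B (24 @ 243); take A (29 @ 235); take F (21 @ 112); take 17/35 of D → 64.60. Capacity used 91/91.
Total value = 654.60

654.60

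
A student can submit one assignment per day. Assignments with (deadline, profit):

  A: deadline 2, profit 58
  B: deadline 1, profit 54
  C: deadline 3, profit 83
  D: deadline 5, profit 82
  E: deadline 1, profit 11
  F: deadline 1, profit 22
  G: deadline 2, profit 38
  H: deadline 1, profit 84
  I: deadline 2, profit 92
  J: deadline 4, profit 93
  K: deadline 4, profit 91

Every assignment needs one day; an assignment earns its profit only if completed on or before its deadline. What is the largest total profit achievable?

Sort by profit descending; place each in the latest free slot ≤ its deadline.
By profit: J(d4,93), I(d2,92), K(d4,91), H(d1,84), C(d3,83), D(d5,82), A(d2,58), B(d1,54), G(d2,38), F(d1,22), E(d1,11)
J→slot 4; I→slot 2; K→slot 3; H→slot 1; C skipped; D→slot 5; A skipped; B skipped; G skipped; F skipped; E skipped.
Profit = 84 + 92 + 91 + 93 + 82 = 442

442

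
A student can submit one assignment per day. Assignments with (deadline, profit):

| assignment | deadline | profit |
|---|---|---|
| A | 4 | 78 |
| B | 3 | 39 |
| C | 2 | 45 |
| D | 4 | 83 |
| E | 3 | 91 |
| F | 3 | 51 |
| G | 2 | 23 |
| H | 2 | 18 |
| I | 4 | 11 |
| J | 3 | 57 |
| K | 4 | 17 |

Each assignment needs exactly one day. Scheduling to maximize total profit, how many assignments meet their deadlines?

4

Profit order: E=91 D=83 A=78 J=57 F=51 C=45 B=39 G=23 H=18 K=17 I=11
Assign: E→slot 3, D→slot 4, A→slot 2, J→slot 1, F skipped, C skipped, B skipped, G skipped, H skipped, K skipped, I skipped.
Slots: [1:J] [2:A] [3:E] [4:D]
4 of 11 scheduled.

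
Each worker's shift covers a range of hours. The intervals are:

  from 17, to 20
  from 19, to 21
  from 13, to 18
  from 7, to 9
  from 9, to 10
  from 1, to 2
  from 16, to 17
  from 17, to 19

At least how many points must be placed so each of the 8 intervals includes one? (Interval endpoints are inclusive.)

Sorted: [1,2] [7,9] [9,10] [16,17] [13,18] [17,19] [17,20] [19,21]
{[1,2]} hit by 2; {[7,9],[9,10]} hit by 9; {[16,17],[13,18],[17,19],[17,20]} hit by 17; {[19,21]} hit by 21.
Points: 2, 9, 17, 21 (4 total).

4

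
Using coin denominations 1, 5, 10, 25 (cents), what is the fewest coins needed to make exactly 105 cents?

Greedy: take as many of the largest coin as possible, then repeat with the remainder.
105 − 4×25→5 − 1×5→0
Total coins = 4 + 1 = 5

5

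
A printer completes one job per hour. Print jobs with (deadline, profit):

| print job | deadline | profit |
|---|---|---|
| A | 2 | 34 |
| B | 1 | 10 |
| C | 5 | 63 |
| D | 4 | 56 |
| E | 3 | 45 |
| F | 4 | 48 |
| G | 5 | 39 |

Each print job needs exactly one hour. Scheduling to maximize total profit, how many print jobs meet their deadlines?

Take jobs in profit order; each goes to the latest open slot no later than its deadline.
Profit order: C=63 D=56 F=48 E=45 G=39 A=34 B=10
Assign: C→slot 5, D→slot 4, F→slot 3, E→slot 2, G→slot 1, A skipped, B skipped.
Slots: [1:G] [2:E] [3:F] [4:D] [5:C]
5 of 7 scheduled.

5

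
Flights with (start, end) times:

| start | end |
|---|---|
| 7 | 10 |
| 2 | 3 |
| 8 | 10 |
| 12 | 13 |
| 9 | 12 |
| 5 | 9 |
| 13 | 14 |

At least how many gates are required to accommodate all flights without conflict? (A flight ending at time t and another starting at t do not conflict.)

3

The answer is the maximum number of intervals overlapping at any instant.
starts: [2, 5, 7, 8, 9, 12, 13]
ends:   [3, 9, 10, 10, 12, 13, 14]
s2→1 e3→0 s5→1 s7→2 s8→3  — peak 3.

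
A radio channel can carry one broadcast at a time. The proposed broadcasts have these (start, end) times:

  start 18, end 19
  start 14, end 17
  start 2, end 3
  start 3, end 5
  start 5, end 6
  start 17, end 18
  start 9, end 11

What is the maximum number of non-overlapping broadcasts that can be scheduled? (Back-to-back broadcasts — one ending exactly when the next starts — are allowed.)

By end time: (2,3), (3,5), (5,6), (9,11), (14,17), (17,18), (18,19).
Pick (2,3); next start ≥ 3 → (3,5); next start ≥ 5 → (5,6); next start ≥ 6 → (9,11); next start ≥ 11 → (14,17); next start ≥ 17 → (17,18); next start ≥ 18 → (18,19).
Selected 7 broadcasts.

7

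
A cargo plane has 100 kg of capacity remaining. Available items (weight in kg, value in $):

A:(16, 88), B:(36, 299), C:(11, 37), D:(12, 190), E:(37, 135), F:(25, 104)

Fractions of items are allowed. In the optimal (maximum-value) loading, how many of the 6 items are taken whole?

Ratios (sorted): D 15.83, B 8.31, A 5.50, F 4.16, E 3.65, C 3.36
take D (12 @ 190); take B (36 @ 299); take A (16 @ 88); take F (25 @ 104); take 11/37 of E → 40.14. Capacity used 100/100.
4 item(s) taken whole; one partial (take 11/37 of E).

4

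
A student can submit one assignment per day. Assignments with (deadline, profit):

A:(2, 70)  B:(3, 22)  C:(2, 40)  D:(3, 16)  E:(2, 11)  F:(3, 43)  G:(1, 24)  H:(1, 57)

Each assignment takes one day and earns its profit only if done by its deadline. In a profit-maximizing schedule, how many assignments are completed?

Sort by profit descending; place each in the latest free slot ≤ its deadline.
By profit: A(d2,70), H(d1,57), F(d3,43), C(d2,40), G(d1,24), B(d3,22), D(d3,16), E(d2,11)
A→slot 2; H→slot 1; F→slot 3; C skipped; G skipped; B skipped; D skipped; E skipped.
3 of 8 scheduled.

3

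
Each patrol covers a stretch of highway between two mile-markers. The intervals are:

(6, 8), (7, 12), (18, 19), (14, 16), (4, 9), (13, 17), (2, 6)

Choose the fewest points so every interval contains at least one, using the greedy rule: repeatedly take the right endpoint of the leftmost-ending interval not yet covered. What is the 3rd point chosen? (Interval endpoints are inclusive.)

Process intervals by earliest right end; each time one isn't hit yet, stab at its right endpoint.
By right end: [2,6]  [6,8]  [4,9]  [7,12]  [14,16]  [13,17]  [18,19]
[2,6] uncovered → point at 6; [7,12] uncovered → point at 12; [14,16] uncovered → point at 16; [18,19] uncovered → point at 19.
Points: 6, 12, 16, 19 (4 total).

16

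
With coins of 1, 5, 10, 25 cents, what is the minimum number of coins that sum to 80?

80 = 3×25 + 1×5
Total coins = 3 + 1 = 4

4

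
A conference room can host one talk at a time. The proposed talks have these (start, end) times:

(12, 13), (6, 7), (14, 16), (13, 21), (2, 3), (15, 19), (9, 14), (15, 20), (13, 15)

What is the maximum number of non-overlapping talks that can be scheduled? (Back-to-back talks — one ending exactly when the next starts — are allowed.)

Sort by end time and greedily take each interval whose start is ≥ the last chosen end.
Sorted by end: (2,3)  (6,7)  (12,13)  (9,14)  (13,15)  (14,16)  (15,19)  (15,20)  (13,21)
take (2,3); take (6,7); take (12,13); take (13,15); take (15,19); skip (13,21).
Selected 5 talks.

5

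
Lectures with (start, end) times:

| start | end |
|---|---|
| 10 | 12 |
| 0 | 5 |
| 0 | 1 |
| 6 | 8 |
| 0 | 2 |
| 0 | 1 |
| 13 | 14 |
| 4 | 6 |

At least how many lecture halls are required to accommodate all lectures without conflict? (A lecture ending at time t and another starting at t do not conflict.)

4

Count concurrent intervals with a sweep; the peak is the room count.
starts: [0, 0, 0, 0, 4, 6, 10, 13]
ends:   [1, 1, 2, 5, 6, 8, 12, 14]
s0→1 s0→2 s0→3 s0→4  — peak 4.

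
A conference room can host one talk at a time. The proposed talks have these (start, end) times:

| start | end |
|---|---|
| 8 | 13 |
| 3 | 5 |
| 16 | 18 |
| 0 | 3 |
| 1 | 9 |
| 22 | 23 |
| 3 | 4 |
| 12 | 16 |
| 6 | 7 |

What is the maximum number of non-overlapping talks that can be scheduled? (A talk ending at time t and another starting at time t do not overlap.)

By end time: (0,3), (3,4), (3,5), (6,7), (1,9), (8,13), (12,16), (16,18), (22,23).
Pick (0,3); next start ≥ 3 → (3,4); next start ≥ 4 → (6,7); next start ≥ 7 → (8,13); next start ≥ 13 → (16,18); next start ≥ 18 → (22,23).
Selected 6 talks.

6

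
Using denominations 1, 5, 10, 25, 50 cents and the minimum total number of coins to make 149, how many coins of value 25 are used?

Use the largest denomination that fits, subtract, and repeat.
149 = 2×50 + 1×25 + 2×10 + 4×1
Count of 25: 1

1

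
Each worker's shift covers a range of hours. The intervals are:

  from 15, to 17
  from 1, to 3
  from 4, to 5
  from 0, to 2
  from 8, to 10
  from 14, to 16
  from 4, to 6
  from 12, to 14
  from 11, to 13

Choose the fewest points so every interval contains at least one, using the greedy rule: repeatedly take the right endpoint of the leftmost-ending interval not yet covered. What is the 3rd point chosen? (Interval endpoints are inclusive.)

Sort by right endpoint; whenever an interval is uncovered, place a point at its right end.
By right end: [0,2]  [1,3]  [4,5]  [4,6]  [8,10]  [11,13]  [12,14]  [14,16]  [15,17]
[0,2] uncovered → point at 2; [4,5] uncovered → point at 5; [8,10] uncovered → point at 10; [11,13] uncovered → point at 13; [14,16] uncovered → point at 16.
Points: 2, 5, 10, 13, 16 (5 total).

10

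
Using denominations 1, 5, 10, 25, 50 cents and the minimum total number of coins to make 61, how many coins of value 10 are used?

1

Use the largest denomination that fits, subtract, and repeat.
61 = 1×50 + 1×10 + 1×1
Count of 10: 1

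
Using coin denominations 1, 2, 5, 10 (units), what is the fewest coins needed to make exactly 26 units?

26 = 2×10 + 1×5 + 1×1
Total coins = 2 + 1 + 1 = 4

4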